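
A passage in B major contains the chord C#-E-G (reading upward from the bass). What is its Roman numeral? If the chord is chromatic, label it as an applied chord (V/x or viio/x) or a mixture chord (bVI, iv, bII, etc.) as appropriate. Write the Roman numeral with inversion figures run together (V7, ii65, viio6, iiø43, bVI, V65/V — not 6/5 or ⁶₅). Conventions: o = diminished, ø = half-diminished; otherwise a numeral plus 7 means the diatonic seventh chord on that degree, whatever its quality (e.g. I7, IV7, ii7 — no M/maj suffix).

The pitches C#-E-G form a diminished triad rooted on C#.
C# is the second degree of B major. This is the diminished supertonic triad, borrowed from the parallel minor.

iio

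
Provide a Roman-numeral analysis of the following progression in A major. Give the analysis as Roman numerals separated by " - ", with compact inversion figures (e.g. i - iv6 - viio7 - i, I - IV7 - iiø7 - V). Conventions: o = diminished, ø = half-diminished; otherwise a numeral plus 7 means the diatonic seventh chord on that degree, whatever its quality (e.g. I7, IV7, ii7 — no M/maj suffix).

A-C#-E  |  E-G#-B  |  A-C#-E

I - V - I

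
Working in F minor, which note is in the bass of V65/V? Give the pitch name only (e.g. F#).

The applied chord V65/V is rooted on G: G-B-D-F.
The figure 65 means first inversion — the third is in the bass.

B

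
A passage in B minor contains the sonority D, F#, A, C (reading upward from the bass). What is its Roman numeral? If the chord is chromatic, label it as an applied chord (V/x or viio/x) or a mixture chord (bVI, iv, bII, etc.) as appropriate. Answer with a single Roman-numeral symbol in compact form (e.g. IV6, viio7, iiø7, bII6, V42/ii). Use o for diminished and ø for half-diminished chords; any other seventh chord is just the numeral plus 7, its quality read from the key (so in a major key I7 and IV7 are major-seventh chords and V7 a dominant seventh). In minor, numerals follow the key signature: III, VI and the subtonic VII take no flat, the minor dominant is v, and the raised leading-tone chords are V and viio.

The pitches D-F#-A-C form a dominant seventh chord rooted on D.
D is not a diatonic chord root with this quality in B minor, but it lies a perfect fifth above G (VI), so the chord functions as an applied dominant of VI.

V7/VI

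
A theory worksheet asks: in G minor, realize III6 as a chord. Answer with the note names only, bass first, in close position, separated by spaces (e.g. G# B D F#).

D F Bb

The numeral's case and figure indicate a major triad. In G minor its root, scale degree 3, is Bb.
Stacking thirds from Bb gives Bb-D-F.
With the 6 figure the chord is in first inversion; from the bass D upward in close position it reads D-F-Bb.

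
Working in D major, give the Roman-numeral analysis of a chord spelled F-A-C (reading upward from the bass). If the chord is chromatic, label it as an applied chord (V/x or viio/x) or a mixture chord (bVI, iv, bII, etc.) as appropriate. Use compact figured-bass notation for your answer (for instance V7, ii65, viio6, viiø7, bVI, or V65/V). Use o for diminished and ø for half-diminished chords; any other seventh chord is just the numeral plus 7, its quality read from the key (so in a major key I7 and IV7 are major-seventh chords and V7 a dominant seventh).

bIII

Stacked in thirds the chord is F-A-C: a major triad on F.
F is the lowered third degree of D major (diatonic 3 would be F#). This is a major triad on the lowered third degree, borrowed from the parallel minor.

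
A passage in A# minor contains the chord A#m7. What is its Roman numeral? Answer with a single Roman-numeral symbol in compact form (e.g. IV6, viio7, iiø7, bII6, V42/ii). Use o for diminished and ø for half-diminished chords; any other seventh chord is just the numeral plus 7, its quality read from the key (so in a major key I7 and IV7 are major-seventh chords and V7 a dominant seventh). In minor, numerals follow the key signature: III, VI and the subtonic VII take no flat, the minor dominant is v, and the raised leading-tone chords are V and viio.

Stacked in thirds the chord is A#-C#-E#-G#: a minor seventh chord on A#.
In A# minor, A# is the tonic; the diatonic minor seventh chord there is i7.

i7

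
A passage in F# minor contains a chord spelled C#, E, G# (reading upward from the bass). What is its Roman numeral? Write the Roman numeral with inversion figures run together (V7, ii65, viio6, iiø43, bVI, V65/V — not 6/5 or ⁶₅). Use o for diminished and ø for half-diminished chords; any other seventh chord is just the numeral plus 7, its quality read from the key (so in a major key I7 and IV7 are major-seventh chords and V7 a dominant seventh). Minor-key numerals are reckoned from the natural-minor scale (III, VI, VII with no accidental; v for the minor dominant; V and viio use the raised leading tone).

v

Stacked in thirds the chord is C#-E-G#: a minor triad on C#.
C# is scale degree 5 in F# minor, and a minor triad on that degree is written v.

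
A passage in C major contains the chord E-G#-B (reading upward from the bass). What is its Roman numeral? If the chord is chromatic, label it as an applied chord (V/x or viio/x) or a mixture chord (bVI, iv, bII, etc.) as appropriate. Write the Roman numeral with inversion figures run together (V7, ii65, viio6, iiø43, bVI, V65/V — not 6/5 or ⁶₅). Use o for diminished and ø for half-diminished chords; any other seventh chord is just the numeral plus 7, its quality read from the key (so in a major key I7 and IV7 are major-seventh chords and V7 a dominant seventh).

V/vi

The pitches E-G#-B form a major triad rooted on E.
E is not a diatonic chord root with this quality in C major, but it lies a perfect fifth above A (vi), so the chord functions as an applied dominant of vi.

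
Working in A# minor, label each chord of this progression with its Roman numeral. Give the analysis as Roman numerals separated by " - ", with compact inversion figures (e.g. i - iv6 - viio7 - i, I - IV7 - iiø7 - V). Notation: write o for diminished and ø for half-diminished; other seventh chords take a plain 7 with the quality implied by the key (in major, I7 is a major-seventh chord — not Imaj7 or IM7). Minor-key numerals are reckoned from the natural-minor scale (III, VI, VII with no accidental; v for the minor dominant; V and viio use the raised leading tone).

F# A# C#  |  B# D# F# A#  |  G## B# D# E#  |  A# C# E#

VI - iiø7 - V65 - i

F#-A#-C#: major triad on F# = scale degree 6 → VI.
B#-D#-F#-A# has root B#, degree 2 in A# minor, so iiø7.
G##-B#-D#-E# has root E#, degree 5 in A# minor, so V65.
A#-C#-E#: minor triad on A# = scale degree 1 → i.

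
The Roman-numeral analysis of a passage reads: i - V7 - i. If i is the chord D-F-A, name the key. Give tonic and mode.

The anchor chord is a minor triad on D, labeled i.
If D is scale degree 1 and the mode makes that degree carry a minor triad, the tonic is D and the mode is minor.

D minor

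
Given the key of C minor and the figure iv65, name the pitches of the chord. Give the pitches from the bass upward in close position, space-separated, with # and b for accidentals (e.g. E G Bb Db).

The numeral's case and figure indicate a minor seventh chord. In C minor its root, scale degree 4, is F.
Stacking thirds from F gives F-Ab-C-Eb.
The figured bass 65 indicates first inversion, placing the third (Ab) in the bass: Ab-C-Eb-F.

Ab C Eb F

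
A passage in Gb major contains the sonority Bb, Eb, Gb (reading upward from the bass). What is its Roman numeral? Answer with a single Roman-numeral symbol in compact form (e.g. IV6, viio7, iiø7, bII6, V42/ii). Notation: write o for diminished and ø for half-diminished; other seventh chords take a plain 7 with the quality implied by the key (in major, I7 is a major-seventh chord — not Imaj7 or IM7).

vi64

The pitches Eb-Gb-Bb form a minor triad rooted on Eb.
Eb is scale degree 6 in Gb major, and a minor triad on that degree is written vi.
With Bb in the bass the chord is in second inversion, so the figured bass is 64.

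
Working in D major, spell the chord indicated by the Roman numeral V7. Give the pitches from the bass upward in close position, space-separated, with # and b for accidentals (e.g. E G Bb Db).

A C# E G

In D major, scale degree 5 is A, and the diatonic chord built there is a dominant seventh chord.
Stacking thirds from A gives A-C#-E-G.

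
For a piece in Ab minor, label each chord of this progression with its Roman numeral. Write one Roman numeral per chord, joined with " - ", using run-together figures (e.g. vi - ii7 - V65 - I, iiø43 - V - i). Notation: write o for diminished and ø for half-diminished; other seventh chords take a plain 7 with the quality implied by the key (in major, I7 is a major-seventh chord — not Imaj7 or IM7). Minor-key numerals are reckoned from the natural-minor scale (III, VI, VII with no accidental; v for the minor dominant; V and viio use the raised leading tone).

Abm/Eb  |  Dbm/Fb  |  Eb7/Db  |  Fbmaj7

i64 - iv6 - V42 - VI7

Abm/Eb has root Ab, degree 1 in Ab minor, so i64.
Dbm/Fb: root Db is the subdominant; minor triad there is iv6.
Eb7/Db: root Eb is the dominant; dominant seventh chord there is V42.
Fbmaj7: root Fb is the submediant; major seventh chord there is VI7.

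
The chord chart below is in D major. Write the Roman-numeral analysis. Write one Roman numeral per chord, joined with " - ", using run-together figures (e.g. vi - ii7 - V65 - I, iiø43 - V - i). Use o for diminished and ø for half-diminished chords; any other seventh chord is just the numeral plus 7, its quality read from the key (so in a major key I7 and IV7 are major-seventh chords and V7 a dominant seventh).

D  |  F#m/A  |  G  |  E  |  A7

I - iii6 - IV - V/V - V7

D: major triad on D = scale degree 1 → I.
F#m/A has root F#, degree 3 in D major, so iii6.
G: major triad on G = scale degree 4 → IV.
E: a major triad on E, the applied dominant of V → V/V.
A7: dominant seventh chord on A = scale degree 5 → V7.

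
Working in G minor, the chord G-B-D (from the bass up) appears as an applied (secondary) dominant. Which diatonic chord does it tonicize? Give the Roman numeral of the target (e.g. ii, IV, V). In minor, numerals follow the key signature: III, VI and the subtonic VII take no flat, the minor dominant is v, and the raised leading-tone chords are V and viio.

iv

The chord is a major triad on G.
A dominant resolves down a perfect fifth: G → C. In G minor, C is scale degree 4, i.e. iv.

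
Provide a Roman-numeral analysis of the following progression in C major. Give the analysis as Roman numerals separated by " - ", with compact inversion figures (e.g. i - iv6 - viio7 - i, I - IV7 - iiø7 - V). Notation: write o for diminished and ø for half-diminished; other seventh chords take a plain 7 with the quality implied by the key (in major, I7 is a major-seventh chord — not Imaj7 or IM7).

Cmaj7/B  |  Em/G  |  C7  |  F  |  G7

Cmaj7/B has root C, degree 1 in C major, so I42.
Em/G has root E, degree 3 in C major, so iii6.
C7: chromatic; C is V of IV, so V7/IV.
F: root F is the subdominant; major triad there is IV.
G7: dominant seventh chord on G = scale degree 5 → V7.

I42 - iii6 - V7/IV - IV - V7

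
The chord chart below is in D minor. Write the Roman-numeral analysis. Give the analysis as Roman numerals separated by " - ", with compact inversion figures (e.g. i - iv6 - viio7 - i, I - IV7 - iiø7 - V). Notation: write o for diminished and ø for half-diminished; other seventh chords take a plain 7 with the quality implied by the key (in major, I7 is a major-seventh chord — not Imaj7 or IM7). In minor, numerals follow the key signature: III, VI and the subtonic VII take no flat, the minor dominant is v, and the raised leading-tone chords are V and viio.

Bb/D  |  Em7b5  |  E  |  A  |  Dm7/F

VI6 - iiø7 - V/V - V - i65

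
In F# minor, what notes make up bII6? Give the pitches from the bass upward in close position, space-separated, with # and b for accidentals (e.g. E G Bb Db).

B D G

bII6 is the Neapolitan sixth — a major triad on the lowered second degree, here in its customary first inversion. In F# minor that root is G.
So the chord is G-B-D, a major triad.
The figured bass 6 indicates first inversion, placing the third (B) in the bass: B-D-G.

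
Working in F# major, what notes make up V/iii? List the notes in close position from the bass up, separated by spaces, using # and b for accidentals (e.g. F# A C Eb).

E# G## B#

V/iii is a secondary dominant — the dominant triad of iii. iii in F# major is A#, so the applied chord's root is E#, a perfect fifth above.
Building a major triad on E# gives E#-G##-B#.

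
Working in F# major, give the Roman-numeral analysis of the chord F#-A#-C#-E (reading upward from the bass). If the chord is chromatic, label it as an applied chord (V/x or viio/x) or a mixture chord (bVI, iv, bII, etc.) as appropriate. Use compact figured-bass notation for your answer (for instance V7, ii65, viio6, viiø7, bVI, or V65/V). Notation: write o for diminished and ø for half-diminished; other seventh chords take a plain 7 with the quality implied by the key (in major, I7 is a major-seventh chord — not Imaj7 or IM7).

The pitches F#-A#-C#-E form a dominant seventh chord rooted on F#.
F# is not a diatonic chord root with this quality in F# major, but it lies a perfect fifth above B (IV), so the chord functions as an applied dominant of IV.

V7/IV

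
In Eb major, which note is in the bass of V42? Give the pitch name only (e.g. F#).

Ab

V in Eb major has root Bb; the chord is Bb-D-F-Ab.
The figure 42 means third inversion — the seventh is in the bass.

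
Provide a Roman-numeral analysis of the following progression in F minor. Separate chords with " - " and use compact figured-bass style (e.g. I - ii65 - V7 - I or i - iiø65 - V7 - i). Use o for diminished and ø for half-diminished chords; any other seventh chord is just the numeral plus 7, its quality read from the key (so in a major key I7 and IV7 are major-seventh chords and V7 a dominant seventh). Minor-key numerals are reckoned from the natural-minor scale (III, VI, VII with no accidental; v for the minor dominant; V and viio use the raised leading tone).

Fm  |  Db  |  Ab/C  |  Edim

i - VI - III6 - viio

Fm: minor triad on F = scale degree 1 → i.
Db: root Db is the submediant; major triad there is VI.
Ab/C: root Ab is the mediant; major triad there is III6.
Edim has root E, degree 7 in F minor, so viio.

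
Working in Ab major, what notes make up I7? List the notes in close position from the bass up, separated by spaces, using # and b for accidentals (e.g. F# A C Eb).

Ab C Eb G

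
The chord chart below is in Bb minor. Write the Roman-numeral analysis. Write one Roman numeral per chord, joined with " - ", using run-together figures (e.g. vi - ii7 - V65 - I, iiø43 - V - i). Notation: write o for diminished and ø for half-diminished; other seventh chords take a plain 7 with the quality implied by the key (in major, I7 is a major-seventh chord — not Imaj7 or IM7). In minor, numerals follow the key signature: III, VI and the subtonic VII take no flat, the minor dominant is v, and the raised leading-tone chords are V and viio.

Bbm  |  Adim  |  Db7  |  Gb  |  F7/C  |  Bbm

Bbm: root Bb is the tonic; minor triad there is i.
Adim: diminished triad on A = scale degree 7 → viio.
Db7 is the secondary dominant of VI (dominant seventh chord on Db): V7/VI.
Gb: root Gb is the submediant; major triad there is VI.
F7/C has root F, degree 5 in Bb minor, so V43.
Bbm has root Bb, degree 1 in Bb minor, so i.

i - viio - V7/VI - VI - V43 - i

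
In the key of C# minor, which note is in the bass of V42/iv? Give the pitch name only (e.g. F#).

B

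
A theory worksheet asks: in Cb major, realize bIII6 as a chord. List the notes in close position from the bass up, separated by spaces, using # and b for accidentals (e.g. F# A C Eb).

Gb Bbb Ebb

Scale degree 3 in Cb major is Eb; lowering it a half step gives Ebb. bIII6 is a major triad on the lowered third degree, borrowed from the parallel minor.
So the chord is Ebb-Gb-Bbb, a major triad.
The figured bass 6 indicates first inversion, placing the third (Gb) in the bass: Gb-Bbb-Ebb.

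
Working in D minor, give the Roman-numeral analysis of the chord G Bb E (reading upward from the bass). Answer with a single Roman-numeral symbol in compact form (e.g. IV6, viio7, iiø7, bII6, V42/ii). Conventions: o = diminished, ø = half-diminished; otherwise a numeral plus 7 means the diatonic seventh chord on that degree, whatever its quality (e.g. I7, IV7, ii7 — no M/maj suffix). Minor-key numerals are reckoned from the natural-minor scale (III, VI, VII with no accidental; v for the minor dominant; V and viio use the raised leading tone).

iio6

The pitches E-G-Bb form a diminished triad rooted on E.
In D minor, E is the supertonic; the diatonic diminished triad there is iio.
With G in the bass the chord is in first inversion, so the figured bass is 6.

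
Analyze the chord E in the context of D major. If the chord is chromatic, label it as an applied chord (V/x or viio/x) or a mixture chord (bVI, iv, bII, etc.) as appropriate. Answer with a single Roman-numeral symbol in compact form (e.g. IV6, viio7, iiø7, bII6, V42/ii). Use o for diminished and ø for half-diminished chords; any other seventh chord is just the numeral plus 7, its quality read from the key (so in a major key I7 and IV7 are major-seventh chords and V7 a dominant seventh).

V/V

Stacked in thirds the chord is E-G#-B: a major triad on E.
E is not a diatonic chord root with this quality in D major, but it lies a perfect fifth above A (V), so the chord functions as an applied dominant of V.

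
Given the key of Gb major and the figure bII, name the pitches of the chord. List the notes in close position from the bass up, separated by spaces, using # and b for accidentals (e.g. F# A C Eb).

Scale degree 2 in Gb major is Ab; lowering it a half step gives Abb. bII is the Neapolitan chord — a major triad on the lowered second degree.
So the chord is Abb-Cb-Ebb.

Abb Cb Ebb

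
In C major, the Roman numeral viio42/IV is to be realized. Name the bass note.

Db

The applied chord viio42/IV is rooted on E: E-G-Bb-Db.
The figure 42 means third inversion — the seventh is in the bass.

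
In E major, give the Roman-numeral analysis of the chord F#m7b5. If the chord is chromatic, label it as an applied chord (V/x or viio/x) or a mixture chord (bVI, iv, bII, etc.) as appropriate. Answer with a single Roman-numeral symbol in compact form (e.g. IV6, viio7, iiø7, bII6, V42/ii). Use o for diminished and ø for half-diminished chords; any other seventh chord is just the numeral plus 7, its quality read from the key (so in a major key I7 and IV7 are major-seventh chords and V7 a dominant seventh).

Stacked in thirds the chord is F#-A-C-E: a half-diminished seventh chord on F#.
F# is the second degree of E major. This is the half-diminished supertonic seventh, borrowed from the parallel minor.

iiø7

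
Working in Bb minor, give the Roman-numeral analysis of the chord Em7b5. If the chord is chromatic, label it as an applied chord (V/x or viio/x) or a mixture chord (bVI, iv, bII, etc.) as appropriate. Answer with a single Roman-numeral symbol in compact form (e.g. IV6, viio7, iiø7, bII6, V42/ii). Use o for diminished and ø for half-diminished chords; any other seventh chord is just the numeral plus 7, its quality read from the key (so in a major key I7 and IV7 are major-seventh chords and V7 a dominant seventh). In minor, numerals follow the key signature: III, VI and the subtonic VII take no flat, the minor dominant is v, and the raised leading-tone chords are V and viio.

Stacked in thirds the chord is E-G-Bb-D: a half-diminished seventh chord on E.
E sits a half step below F (V in Bb minor); a diminished chord there is the applied leading-tone chord of V.

viiø7/V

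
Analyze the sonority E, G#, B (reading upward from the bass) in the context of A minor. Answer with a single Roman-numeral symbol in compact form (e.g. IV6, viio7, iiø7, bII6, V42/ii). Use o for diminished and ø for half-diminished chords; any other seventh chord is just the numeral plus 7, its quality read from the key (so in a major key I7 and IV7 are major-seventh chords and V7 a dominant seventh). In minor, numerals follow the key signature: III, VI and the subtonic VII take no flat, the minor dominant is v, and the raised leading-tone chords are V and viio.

V

The pitches E-G#-B form a major triad rooted on E.
In A minor, E is the dominant; the diatonic major triad there is V.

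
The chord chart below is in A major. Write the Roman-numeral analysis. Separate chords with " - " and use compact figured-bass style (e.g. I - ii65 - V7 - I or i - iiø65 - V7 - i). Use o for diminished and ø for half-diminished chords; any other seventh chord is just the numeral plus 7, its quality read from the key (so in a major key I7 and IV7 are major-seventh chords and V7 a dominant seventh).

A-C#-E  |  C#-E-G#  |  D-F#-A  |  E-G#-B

I - iii - IV - V

A-C#-E: major triad on A = scale degree 1 → I.
C#-E-G# has root C#, degree 3 in A major, so iii.
D-F#-A has root D, degree 4 in A major, so IV.
E-G#-B: root E is the dominant; major triad there is V.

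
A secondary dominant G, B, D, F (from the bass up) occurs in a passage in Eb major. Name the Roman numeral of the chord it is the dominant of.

vi

The chord is a dominant seventh chord on G.
A dominant resolves down a perfect fifth: G → C. In Eb major, C is scale degree 6, i.e. vi.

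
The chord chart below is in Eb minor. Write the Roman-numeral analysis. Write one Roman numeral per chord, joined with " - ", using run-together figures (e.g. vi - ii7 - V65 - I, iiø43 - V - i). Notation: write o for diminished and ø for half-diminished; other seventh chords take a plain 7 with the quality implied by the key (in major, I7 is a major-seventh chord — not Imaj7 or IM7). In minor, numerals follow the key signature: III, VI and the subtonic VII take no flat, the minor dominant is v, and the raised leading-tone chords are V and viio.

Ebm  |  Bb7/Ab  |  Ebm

Ebm: minor triad on Eb = scale degree 1 → i.
Bb7/Ab has root Bb, degree 5 in Eb minor, so V42.
Ebm has root Eb, degree 1 in Eb minor, so i.

i - V42 - i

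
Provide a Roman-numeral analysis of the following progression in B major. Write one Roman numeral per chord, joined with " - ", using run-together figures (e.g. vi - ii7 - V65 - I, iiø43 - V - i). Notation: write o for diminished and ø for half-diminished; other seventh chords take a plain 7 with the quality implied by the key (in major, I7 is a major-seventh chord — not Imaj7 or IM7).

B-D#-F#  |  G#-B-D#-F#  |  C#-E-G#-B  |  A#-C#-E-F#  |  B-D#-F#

B-D#-F#: major triad on B = scale degree 1 → I.
G#-B-D#-F#: root G# is the submediant; minor seventh chord there is vi7.
C#-E-G#-B has root C#, degree 2 in B major, so ii7.
A#-C#-E-F#: root F# is the dominant; dominant seventh chord there is V65.
B-D#-F# has root B, degree 1 in B major, so I.

I - vi7 - ii7 - V65 - I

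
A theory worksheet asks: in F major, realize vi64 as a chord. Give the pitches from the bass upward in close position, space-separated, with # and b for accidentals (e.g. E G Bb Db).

In F major, scale degree 6 is D, and the diatonic chord built there is a minor triad.
Stacking thirds from D gives D-F-A.
The figured bass 64 indicates second inversion, placing the fifth (A) in the bass: A-D-F.

A D F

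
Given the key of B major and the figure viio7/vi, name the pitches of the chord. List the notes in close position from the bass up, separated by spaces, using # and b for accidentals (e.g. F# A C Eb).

F## A# C# E

The slash marks an applied leading-tone chord: viio of vi. In B major, vi is G#, so the leading tone to it is F##, a half step below.
Building a fully diminished seventh chord on F## gives F##-A#-C#-E.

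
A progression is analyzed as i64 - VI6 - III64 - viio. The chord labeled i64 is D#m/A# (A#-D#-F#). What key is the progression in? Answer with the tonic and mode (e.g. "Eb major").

D# minor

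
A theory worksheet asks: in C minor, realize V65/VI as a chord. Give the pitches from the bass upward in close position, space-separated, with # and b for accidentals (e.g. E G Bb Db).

G Bb Db Eb

V65/VI is a secondary dominant — the dominant seventh of VI. VI in C minor is Ab, so the applied chord's root is Eb, a perfect fifth above.
Building a dominant seventh chord on Eb gives Eb-G-Bb-Db.
With the 65 figure the chord is in first inversion; from the bass G upward in close position it reads G-Bb-Db-Eb.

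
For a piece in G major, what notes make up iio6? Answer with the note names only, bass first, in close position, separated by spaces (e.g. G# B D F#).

iio6 is the diminished supertonic triad, borrowed from the parallel minor. In G major that root is A.
So the chord is A-C-Eb.
The figured bass 6 indicates first inversion, placing the third (C) in the bass: C-Eb-A.

C Eb A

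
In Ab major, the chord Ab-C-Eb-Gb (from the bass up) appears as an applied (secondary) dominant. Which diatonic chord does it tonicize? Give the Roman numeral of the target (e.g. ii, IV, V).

IV

The chord is a dominant seventh chord on Ab.
A dominant resolves down a perfect fifth: Ab → Db. In Ab major, Db is scale degree 4, i.e. IV.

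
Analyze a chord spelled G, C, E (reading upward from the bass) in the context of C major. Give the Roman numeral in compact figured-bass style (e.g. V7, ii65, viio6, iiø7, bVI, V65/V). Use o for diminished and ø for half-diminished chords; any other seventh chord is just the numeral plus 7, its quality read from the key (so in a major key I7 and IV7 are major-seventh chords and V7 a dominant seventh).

I64

Stacked in thirds the chord is C-E-G: a major triad on C.
In C major, C is the tonic; the diatonic major triad there is I.
With G in the bass the chord is in second inversion, so the figured bass is 64.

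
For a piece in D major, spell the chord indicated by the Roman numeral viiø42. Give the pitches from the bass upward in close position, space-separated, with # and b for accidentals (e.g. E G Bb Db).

In D major, scale degree 7 is C#, and the diatonic chord built there is a half-diminished seventh chord.
Stacking thirds from C# gives C#-E-G-B.
With the 42 figure the chord is in third inversion; from the bass B upward in close position it reads B-C#-E-G.

B C# E G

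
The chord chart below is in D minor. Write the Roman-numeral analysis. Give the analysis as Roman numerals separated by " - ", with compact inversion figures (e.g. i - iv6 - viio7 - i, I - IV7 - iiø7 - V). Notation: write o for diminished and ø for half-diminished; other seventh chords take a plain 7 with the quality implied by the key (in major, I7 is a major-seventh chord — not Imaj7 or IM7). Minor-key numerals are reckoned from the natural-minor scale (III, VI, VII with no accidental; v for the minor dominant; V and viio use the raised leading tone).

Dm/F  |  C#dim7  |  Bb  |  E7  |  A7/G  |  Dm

i6 - viio7 - VI - V7/V - V42 - i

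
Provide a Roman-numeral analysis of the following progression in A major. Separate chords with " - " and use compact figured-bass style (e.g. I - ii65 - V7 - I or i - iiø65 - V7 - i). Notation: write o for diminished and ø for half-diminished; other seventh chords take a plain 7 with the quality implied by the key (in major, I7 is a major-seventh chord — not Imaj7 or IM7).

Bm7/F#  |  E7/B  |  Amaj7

ii43 - V43 - I7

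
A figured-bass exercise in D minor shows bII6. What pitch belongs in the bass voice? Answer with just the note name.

bII in D minor has root Eb; the chord is Eb-G-Bb.
The figure 6 means first inversion — the third is in the bass.

G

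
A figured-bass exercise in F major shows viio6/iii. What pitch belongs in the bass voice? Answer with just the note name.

B

The applied chord viio6/iii is rooted on G#: G#-B-D.
The figure 6 means first inversion — the third is in the bass.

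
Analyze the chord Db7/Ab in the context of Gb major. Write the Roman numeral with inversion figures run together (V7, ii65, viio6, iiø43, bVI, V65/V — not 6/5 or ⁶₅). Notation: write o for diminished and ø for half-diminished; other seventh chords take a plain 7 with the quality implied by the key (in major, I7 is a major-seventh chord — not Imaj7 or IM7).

The pitches Db-F-Ab-Cb form a dominant seventh chord rooted on Db.
Db is scale degree 5 in Gb major, and a dominant seventh chord on that degree is written V7.
With Ab in the bass the chord is in second inversion, so the figured bass is 43.

V43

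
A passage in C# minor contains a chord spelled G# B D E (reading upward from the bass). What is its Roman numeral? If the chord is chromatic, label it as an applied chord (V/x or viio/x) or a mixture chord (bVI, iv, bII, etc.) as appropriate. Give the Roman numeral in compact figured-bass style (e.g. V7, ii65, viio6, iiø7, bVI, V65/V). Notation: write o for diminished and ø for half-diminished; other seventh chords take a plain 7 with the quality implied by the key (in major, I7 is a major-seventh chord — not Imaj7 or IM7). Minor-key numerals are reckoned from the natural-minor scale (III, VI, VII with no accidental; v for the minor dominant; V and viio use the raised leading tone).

The pitches E-G#-B-D form a dominant seventh chord rooted on E.
E is not a diatonic chord root with this quality in C# minor, but it lies a perfect fifth above A (VI), so the chord functions as an applied dominant of VI.
With G# in the bass the chord is in first inversion, so the figured bass is 65.

V65/VI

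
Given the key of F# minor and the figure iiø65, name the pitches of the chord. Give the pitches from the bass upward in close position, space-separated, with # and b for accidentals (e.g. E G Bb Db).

B D F# G#

The numeral's case and figure indicate a half-diminished seventh chord. In F# minor its root, the second degree, is G#.
That chord is spelled G#-B-D-F#.
With the 65 figure the chord is in first inversion; from the bass B upward in close position it reads B-D-F#-G#.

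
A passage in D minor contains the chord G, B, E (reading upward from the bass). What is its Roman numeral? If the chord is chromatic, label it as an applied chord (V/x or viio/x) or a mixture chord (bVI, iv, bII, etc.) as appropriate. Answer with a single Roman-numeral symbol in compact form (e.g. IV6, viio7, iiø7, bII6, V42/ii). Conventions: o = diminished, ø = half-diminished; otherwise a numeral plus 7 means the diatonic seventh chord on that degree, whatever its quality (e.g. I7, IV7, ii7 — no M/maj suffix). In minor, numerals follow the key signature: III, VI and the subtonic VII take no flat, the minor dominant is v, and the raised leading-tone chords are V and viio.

The pitches E-G-B form a minor triad rooted on E.
E is the second degree of D minor. This is the minor supertonic, borrowed from the parallel major (the Dorian ii).
With G in the bass the chord is in first inversion, so the figured bass is 6.

ii6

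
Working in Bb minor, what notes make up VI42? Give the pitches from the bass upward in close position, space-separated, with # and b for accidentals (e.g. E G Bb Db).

The numeral's case and figure indicate a major seventh chord. In Bb minor its root, the sixth degree, is Gb.
That chord is spelled Gb-Bb-Db-F.
With the 42 figure the chord is in third inversion; from the bass F upward in close position it reads F-Gb-Bb-Db.

F Gb Bb Db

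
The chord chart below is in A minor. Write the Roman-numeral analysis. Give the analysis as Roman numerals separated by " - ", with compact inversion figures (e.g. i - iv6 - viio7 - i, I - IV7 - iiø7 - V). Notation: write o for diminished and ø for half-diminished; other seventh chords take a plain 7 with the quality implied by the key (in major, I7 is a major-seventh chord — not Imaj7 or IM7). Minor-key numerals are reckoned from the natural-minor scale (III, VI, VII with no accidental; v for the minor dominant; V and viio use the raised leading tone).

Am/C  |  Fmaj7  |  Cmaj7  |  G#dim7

i6 - VI7 - III7 - viio7

Am/C: minor triad on A = scale degree 1 → i6.
Fmaj7: root F is the submediant; major seventh chord there is VI7.
Cmaj7 has root C, degree 3 in A minor, so III7.
G#dim7: fully diminished seventh chord on G# = scale degree 7 → viio7.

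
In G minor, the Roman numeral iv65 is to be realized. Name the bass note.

Eb

iv in G minor has root C; the chord is C-Eb-G-Bb.
The figure 65 means first inversion — the third is in the bass.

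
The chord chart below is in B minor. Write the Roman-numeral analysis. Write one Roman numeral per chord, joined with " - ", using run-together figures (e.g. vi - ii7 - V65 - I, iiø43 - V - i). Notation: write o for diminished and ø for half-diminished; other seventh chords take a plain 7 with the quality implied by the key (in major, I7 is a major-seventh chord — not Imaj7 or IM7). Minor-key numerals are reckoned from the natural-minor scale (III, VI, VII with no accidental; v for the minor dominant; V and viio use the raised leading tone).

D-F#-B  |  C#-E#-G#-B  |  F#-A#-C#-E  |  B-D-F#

i6 - V7/V - V7 - i

D-F#-B has root B, degree 1 in B minor, so i6.
C#-E#-G#-B is the secondary dominant of V (dominant seventh chord on C#): V7/V.
F#-A#-C#-E: dominant seventh chord on F# = scale degree 5 → V7.
B-D-F# has root B, degree 1 in B minor, so i.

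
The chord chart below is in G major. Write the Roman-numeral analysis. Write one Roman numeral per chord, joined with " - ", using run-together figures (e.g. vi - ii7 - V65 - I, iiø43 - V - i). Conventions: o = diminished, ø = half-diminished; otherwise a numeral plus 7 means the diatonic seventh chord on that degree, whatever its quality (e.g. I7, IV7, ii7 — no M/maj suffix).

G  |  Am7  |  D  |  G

G: major triad on G = scale degree 1 → I.
Am7: root A is the supertonic; minor seventh chord there is ii7.
D: root D is the dominant; major triad there is V.
G has root G, degree 1 in G major, so I.

I - ii7 - V - I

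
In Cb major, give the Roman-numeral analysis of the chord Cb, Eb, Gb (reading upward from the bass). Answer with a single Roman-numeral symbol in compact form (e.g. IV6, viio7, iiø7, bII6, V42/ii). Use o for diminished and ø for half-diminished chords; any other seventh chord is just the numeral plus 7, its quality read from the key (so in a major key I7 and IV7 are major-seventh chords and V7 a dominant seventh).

I

Stacked in thirds the chord is Cb-Eb-Gb: a major triad on Cb.
In Cb major, Cb is the tonic; the diatonic major triad there is I.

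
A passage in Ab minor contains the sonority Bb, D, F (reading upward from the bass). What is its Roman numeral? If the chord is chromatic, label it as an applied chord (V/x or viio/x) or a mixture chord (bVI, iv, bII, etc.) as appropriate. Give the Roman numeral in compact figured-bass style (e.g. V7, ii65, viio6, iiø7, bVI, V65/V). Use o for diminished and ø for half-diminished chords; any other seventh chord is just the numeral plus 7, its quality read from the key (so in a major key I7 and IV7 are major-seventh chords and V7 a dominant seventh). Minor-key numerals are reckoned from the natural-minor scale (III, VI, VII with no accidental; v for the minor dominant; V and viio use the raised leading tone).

V/V

The pitches Bb-D-F form a major triad rooted on Bb.
Bb is not a diatonic chord root with this quality in Ab minor, but it lies a perfect fifth above Eb (V), so the chord functions as an applied dominant of V.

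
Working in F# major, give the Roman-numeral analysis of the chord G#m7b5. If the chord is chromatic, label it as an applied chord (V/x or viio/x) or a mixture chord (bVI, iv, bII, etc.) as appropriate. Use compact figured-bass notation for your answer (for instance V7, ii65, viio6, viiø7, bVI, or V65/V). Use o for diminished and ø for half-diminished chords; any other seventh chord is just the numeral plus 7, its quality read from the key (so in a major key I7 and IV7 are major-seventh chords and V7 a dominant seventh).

iiø7

The pitches G#-B-D-F# form a half-diminished seventh chord rooted on G#.
G# is the second degree of F# major. This is the half-diminished supertonic seventh, borrowed from the parallel minor.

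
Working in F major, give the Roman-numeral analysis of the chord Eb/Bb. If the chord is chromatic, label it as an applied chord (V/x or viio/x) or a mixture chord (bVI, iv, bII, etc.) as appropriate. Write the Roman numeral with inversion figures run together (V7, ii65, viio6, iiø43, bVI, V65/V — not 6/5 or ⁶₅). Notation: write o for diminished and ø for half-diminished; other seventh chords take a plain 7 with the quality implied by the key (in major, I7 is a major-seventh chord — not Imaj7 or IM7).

Stacked in thirds the chord is Eb-G-Bb: a major triad on Eb.
Eb is the lowered seventh degree of F major (diatonic 7 would be E). This is a major triad on the lowered seventh degree (the subtonic), borrowed from the parallel minor.
With Bb in the bass the chord is in second inversion, so the figured bass is 64.

bVII64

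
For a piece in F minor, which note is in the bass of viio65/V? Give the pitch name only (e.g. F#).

D

The applied chord viio65/V is rooted on B: B-D-F-Ab.
The figure 65 means first inversion — the third is in the bass.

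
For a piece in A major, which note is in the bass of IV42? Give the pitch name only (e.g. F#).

C#

IV in A major has root D; the chord is D-F#-A-C#.
The figure 42 means third inversion — the seventh is in the bass.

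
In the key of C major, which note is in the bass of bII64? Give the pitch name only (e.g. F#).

Ab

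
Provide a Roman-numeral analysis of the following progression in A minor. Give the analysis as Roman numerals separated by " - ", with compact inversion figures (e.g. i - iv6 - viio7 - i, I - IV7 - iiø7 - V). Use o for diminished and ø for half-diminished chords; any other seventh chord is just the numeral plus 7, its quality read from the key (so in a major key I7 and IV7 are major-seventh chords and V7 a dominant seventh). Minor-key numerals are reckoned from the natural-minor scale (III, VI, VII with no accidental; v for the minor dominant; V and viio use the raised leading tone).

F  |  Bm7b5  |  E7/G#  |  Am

VI - iiø7 - V65 - i

F: root F is the submediant; major triad there is VI.
Bm7b5 has root B, degree 2 in A minor, so iiø7.
E7/G#: root E is the dominant; dominant seventh chord there is V65.
Am has root A, degree 1 in A minor, so i.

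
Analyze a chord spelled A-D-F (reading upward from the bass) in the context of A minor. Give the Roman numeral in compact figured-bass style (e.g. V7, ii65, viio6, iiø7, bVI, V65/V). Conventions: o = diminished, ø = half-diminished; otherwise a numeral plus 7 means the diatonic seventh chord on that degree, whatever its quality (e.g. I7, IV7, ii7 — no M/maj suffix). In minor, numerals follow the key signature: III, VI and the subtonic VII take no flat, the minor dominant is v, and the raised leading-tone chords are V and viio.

iv64

Stacked in thirds the chord is D-F-A: a minor triad on D.
In A minor, D is the subdominant; the diatonic minor triad there is iv.
With A in the bass the chord is in second inversion, so the figured bass is 64.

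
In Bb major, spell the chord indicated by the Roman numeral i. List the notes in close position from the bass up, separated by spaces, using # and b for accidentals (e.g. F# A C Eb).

i is the minor tonic, borrowed from the parallel minor. In Bb major that root is Bb.
So the chord is Bb-Db-F, a minor triad.

Bb Db F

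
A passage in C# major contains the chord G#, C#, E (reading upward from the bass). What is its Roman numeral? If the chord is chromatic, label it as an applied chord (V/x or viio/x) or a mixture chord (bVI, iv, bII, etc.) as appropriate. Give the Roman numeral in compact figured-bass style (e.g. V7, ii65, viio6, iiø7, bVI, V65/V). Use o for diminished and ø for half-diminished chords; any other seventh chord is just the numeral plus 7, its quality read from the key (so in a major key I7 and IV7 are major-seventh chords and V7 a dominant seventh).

Stacked in thirds the chord is C#-E-G#: a minor triad on C#.
C# is the first degree of C# major. This is the minor tonic, borrowed from the parallel minor.
With G# in the bass the chord is in second inversion, so the figured bass is 64.

i64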